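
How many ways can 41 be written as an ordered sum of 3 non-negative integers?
C(41+3-1, 3-1) = C(43, 2) = 903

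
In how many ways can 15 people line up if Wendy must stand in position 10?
Fix one position: (15-1)! = 87178291200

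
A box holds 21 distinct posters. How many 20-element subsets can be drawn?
C(21,20) = 21!/(20!×1!) = 21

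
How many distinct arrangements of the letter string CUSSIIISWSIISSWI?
16! / (6! × 6! × 1! × 1! × 2!) = 20180160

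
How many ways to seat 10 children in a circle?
Circular: fix one position, arrange the rest. (10-1)! = 362880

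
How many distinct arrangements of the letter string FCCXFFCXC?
9! / (2! × 4! × 3!) = 1260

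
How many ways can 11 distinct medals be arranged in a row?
11! = 39916800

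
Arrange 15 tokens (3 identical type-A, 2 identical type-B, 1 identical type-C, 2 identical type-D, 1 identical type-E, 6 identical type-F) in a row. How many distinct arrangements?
15! / (3! × 2! × 1! × 2! × 1! × 6!) = 75675600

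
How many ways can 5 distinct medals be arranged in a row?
5! = 120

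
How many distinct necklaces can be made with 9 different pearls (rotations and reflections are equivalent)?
(9-1)!/2 = 40320/2 = 20160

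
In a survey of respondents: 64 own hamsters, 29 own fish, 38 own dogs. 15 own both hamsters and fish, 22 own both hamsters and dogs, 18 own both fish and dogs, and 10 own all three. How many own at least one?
|A∪B∪C| = 64+29+38-15-22-18+10 = 86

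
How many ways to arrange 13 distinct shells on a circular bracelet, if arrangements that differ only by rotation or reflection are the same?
(13-1)!/2 = 479001600/2 = 239500800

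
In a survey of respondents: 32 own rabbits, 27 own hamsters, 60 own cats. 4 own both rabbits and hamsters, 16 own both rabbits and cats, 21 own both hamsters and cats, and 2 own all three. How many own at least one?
|A∪B∪C| = 32+27+60-4-16-21+2 = 80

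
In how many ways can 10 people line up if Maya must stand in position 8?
Fix one position: (10-1)! = 362880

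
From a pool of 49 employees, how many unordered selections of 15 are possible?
C(49,15) = 49!/(15!×34!) = 1575580702584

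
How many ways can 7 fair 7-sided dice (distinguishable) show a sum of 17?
Coefficient of x^17 in (x + x² + ... + x^7)^7. By inclusion-exclusion on dice exceeding 7: Σ_j (-1)^j C(7,j)·C(17-1-7j, 6) = C(7,0)·C(16,6) - C(7,1)·C(9,6) = 1·8008 - 7·84 = 7420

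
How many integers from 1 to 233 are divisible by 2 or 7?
⌊233/2⌋ + ⌊233/7⌋ - ⌊233/14⌋ = 116 + 33 - 16 = 133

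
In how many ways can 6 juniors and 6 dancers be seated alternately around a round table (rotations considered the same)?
Fix one of the juniors: (6-1)! ways for the remaining juniors, × 6! ways for the dancers = 120 × 720 = 86400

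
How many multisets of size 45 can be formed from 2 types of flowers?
C(45+2-1, 2-1) = C(46, 1) = 46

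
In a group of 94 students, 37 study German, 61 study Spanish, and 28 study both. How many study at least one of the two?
|A∪B| = |A| + |B| - |A∩B| = 37 + 61 - 28 = 70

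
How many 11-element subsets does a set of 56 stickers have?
C(56,11) = 56!/(11!×45!) = 148902215280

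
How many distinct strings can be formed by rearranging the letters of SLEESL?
6! / (2! × 2! × 2!) = 90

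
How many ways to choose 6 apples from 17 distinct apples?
C(17,6) = 17!/(6!×11!) = 12376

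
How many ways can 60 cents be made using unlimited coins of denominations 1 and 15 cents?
Coefficient of x^60 in 1/(1-x^1) · 1/(1-x^15). Use j coins of 15 for j = 0..⌊60/15⌋ = 4, the rest in 1s: 4 + 1 = 5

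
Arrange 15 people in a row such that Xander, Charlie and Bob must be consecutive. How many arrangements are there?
Treat the 3 as one block: (15-3+1)! × 3! = 6227020800 × 6 = 37362124800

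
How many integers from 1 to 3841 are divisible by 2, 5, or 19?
⌊3841/2⌋+⌊3841/5⌋+⌊3841/19⌋ - ⌊3841/10⌋-⌊3841/38⌋-⌊3841/95⌋ + ⌊3841/190⌋ = 1920+768+202 - 384-101-40 + 20 = 2385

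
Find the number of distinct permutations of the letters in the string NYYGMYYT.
8! / (1! × 1! × 4! × 1! × 1!) = 1680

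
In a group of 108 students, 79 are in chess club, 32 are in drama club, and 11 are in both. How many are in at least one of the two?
|A∪B| = |A| + |B| - |A∩B| = 79 + 32 - 11 = 100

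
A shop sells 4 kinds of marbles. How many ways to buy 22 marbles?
C(22+4-1, 4-1) = C(25, 3) = 2300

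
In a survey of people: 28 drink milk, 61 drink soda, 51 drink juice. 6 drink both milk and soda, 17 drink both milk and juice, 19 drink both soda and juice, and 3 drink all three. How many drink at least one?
|A∪B∪C| = 28+61+51-6-17-19+3 = 101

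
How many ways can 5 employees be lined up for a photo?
5! = 120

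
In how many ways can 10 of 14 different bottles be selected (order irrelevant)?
C(14,10) = 14!/(10!×4!) = 1001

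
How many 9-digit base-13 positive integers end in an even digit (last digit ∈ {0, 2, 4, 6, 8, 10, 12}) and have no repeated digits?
Last∈{0,2,4,6,8,10,12}. Last=0: 19958400. Last nonzero: 6×11×P(11,7) = 109771200. Total = 129729600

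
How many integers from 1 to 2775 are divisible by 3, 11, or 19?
⌊2775/3⌋+⌊2775/11⌋+⌊2775/19⌋ - ⌊2775/33⌋-⌊2775/57⌋-⌊2775/209⌋ + ⌊2775/627⌋ = 925+252+146 - 84-48-13 + 4 = 1182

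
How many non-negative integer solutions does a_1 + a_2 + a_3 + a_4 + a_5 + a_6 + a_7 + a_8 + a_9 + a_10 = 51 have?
C(51+10-1, 10-1) = C(60, 9) = 14783142660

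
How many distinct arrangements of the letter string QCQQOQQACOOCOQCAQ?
17! / (4! × 2! × 7! × 4!) = 61261200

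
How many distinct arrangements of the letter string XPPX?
4! / (2! × 2!) = 6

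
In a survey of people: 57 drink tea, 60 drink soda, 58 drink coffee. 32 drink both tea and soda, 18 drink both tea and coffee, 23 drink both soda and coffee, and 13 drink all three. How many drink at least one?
|A∪B∪C| = 57+60+58-32-18-23+13 = 115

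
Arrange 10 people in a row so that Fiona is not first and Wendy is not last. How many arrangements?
By inclusion-exclusion: 10! - 2×(10-1)! + (10-2)! = 3628800 - 725760 + 40320 = 2943360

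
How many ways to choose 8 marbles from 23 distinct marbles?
C(23,8) = 23!/(8!×15!) = 490314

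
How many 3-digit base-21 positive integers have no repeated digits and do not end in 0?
Last digit: 20 nonzero choices. First digit: 19 (nonzero, ≠last). Middle 1: P(19,1) = 19. Total = 7220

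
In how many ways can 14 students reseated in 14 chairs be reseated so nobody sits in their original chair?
!14 = Σ_{j=0}^{14} (-1)^j·14!/j! = 87178291200 - 87178291200 + 43589145600 - 14529715200 + 3632428800 - 726485760 + 121080960 - 17297280 + 2162160 - 240240 + 24024 - 2184 + 182 - 14 + 1 = 32071101049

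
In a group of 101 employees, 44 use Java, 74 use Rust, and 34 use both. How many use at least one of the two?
|A∪B| = |A| + |B| - |A∩B| = 44 + 74 - 34 = 84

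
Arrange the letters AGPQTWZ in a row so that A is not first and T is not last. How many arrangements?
By inclusion-exclusion: 7! - 2×(7-1)! + (7-2)! = 5040 - 1440 + 120 = 3720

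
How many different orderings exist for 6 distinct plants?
6! = 720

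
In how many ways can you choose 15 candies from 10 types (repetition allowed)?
C(15+10-1, 10-1) = C(24, 9) = 1307504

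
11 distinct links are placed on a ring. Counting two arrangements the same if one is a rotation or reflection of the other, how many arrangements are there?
(11-1)!/2 = 3628800/2 = 1814400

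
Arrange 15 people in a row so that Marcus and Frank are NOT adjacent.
Total - adjacent = 15! - (15-1)!×2 = 1307674368000 - 174356582400 = 1133317785600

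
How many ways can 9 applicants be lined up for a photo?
9! = 362880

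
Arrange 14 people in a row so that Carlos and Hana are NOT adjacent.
Total - adjacent = 14! - (14-1)!×2 = 87178291200 - 12454041600 = 74724249600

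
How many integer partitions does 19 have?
Pentagonal recurrence p(n) = p(n-1) + p(n-2) - p(n-5) - p(n-7) + p(n-12) + p(n-15) - ... gives p(0..18) = 1, 1, 2, 3, 5, 7, 11, 15, 22, 30, 42, 56, 77, 101, 135, 176, 231, 297, 385. p(19) = p(18) + p(17) - p(14) - p(12) + p(7) + p(4) = 385 + 297 - 135 - 77 + 15 + 5 = 490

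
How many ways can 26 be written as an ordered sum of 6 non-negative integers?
C(26+6-1, 6-1) = C(31, 5) = 169911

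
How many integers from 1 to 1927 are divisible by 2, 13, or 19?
⌊1927/2⌋+⌊1927/13⌋+⌊1927/19⌋ - ⌊1927/26⌋-⌊1927/38⌋-⌊1927/247⌋ + ⌊1927/494⌋ = 963+148+101 - 74-50-7 + 3 = 1084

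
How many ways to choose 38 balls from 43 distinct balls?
C(43,38) = 43!/(38!×5!) = 962598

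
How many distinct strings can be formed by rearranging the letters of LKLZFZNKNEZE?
12! / (1! × 2! × 2! × 2! × 3! × 2!) = 4989600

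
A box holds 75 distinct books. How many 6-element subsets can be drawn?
C(75,6) = 75!/(6!×69!) = 201359550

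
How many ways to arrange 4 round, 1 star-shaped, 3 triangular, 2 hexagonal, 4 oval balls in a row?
14! / (4! × 1! × 3! × 2! × 4!) = 12612600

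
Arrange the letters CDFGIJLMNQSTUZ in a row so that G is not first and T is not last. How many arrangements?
By inclusion-exclusion: 14! - 2×(14-1)! + (14-2)! = 87178291200 - 12454041600 + 479001600 = 75203251200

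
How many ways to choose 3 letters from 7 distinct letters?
C(7,3) = 7!/(3!×4!) = 35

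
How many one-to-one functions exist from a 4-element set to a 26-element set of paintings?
P(26,4) = 26!/(26-4)! = 358800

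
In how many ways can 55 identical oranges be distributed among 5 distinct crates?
C(55+5-1, 5-1) = C(59, 4) = 455126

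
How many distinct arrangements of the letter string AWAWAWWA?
8! / (4! × 4!) = 70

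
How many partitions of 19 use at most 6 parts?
By conjugation, equals partitions of 19 into parts ≤ 6. Let r_j(i) = number of partitions of i into parts ≤ j, for i = 0..19. r_1(i) = 1 for all i; r_j(i) = r_{j-1}(i) + r_j(i-j). Rows j = 2..6: ≤2: 1 1 2 2 3 3 4 4 5 5 6 6 7 7 8 8 9 9 10 10; ≤3: 1 1 2 3 4 5 7 8 10 12 14 16 19 21 24 27 30 33 37 40; ≤4: 1 1 2 3 5 6 9 11 15 18 23 27 34 39 47 54 64 72 84 94; ≤5: 1 1 2 3 5 7 10 13 18 23 30 37 47 57 70 84 101 119 141 164; ≤6: 1 1 2 3 5 7 11 14 20 26 35 44 58 71 90 110 136 163 199 235. r_6(19) = 235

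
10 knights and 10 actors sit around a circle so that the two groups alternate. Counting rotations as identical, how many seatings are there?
Fix one of the knights: (10-1)! ways for the remaining knights, × 10! ways for the actors = 362880 × 3628800 = 1316818944000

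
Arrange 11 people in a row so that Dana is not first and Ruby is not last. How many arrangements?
By inclusion-exclusion: 11! - 2×(11-1)! + (11-2)! = 39916800 - 7257600 + 362880 = 33022080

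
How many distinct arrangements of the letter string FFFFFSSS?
8! / (5! × 3!) = 56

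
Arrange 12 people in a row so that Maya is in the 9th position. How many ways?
Fix one position: (12-1)! = 39916800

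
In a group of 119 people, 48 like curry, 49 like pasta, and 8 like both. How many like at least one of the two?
|A∪B| = |A| + |B| - |A∩B| = 48 + 49 - 8 = 89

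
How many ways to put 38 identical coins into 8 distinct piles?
C(38+8-1, 8-1) = C(45, 7) = 45379620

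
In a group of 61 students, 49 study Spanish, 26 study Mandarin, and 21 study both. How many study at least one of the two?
|A∪B| = |A| + |B| - |A∩B| = 49 + 26 - 21 = 54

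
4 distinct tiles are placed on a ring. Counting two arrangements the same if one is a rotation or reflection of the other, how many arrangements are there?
(4-1)!/2 = 6/2 = 3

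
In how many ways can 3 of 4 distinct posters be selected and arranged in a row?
P(4,3) = 4!/(4-3)! = 24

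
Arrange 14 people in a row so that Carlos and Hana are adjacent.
Treat as block: (14-1)! × 2! = 6227020800 × 2 = 12454041600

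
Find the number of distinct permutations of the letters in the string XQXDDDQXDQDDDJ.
14! / (3! × 1! × 7! × 3!) = 480480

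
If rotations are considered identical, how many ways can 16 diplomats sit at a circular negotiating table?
Circular: fix one position, arrange the rest. (16-1)! = 1307674368000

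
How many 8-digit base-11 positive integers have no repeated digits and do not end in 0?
Last digit: 10 nonzero choices. First digit: 9 (nonzero, ≠last). Middle 6: P(9,6) = 60480. Total = 5443200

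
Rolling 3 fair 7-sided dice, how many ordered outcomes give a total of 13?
Coefficient of x^13 in (x + x² + ... + x^7)^3. By inclusion-exclusion on dice exceeding 7: Σ_j (-1)^j C(3,j)·C(13-1-7j, 2) = C(3,0)·C(12,2) - C(3,1)·C(5,2) = 1·66 - 3·10 = 36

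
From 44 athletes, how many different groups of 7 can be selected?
C(44,7) = 44!/(7!×37!) = 38320568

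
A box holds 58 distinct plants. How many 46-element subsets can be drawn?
C(58,46) = 58!/(46!×12!) = 891794789340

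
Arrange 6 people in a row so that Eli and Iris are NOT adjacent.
Total - adjacent = 6! - (6-1)!×2 = 720 - 240 = 480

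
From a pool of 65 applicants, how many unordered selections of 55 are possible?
C(65,55) = 65!/(55!×10!) = 179013799328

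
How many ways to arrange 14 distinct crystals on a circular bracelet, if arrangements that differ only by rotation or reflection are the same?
(14-1)!/2 = 6227020800/2 = 3113510400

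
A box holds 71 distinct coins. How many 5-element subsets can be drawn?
C(71,5) = 71!/(5!×66!) = 13019909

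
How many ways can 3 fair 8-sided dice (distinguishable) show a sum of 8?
Coefficient of x^8 in (x + x² + ... + x^8)^3. By inclusion-exclusion on dice exceeding 8: Σ_j (-1)^j C(3,j)·C(8-1-8j, 2) = C(3,0)·C(7,2) = 1·21 = 21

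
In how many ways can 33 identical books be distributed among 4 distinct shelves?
C(33+4-1, 4-1) = C(36, 3) = 7140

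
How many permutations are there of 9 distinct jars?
9! = 362880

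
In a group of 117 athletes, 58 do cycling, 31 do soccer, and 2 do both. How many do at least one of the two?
|A∪B| = |A| + |B| - |A∩B| = 58 + 31 - 2 = 87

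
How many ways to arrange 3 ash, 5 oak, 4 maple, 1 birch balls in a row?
13! / (3! × 5! × 4! × 1!) = 360360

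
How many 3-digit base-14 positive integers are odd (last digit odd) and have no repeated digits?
Last∈{1,3,5,7,9,11,13}. Last=0: 0. Last nonzero: 7×12×P(12,1) = 1008. Total = 1008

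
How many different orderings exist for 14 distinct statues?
14! = 87178291200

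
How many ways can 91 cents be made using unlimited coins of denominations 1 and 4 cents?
Coefficient of x^91 in 1/(1-x^1) · 1/(1-x^4). Use j coins of 4 for j = 0..⌊91/4⌋ = 22, the rest in 1s: 22 + 1 = 23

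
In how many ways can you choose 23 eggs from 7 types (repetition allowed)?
C(23+7-1, 7-1) = C(29, 6) = 475020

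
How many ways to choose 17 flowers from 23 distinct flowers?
C(23,17) = 23!/(17!×6!) = 100947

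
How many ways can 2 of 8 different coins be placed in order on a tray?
P(8,2) = 8!/(8-2)! = 56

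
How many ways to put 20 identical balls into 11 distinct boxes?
C(20+11-1, 11-1) = C(30, 10) = 30045015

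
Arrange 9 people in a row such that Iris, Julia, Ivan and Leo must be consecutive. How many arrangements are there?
Treat the 4 as one block: (9-4+1)! × 4! = 720 × 24 = 17280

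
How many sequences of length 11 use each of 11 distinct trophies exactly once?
11! = 39916800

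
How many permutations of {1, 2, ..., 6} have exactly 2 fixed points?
Choose the 2 fixed points C(6,2) = 15, derange the rest: !4 = Σ_{j=0}^{4} (-1)^j·4!/j! = 24 - 24 + 12 - 4 + 1 = 9. Product = 15 × 9 = 135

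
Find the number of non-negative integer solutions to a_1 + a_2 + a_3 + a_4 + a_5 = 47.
C(47+5-1, 5-1) = C(51, 4) = 249900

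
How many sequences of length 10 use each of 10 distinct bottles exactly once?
10! = 3628800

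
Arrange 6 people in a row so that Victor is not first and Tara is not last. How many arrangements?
By inclusion-exclusion: 6! - 2×(6-1)! + (6-2)! = 720 - 240 + 24 = 504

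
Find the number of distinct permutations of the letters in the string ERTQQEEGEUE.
11! / (1! × 1! × 1! × 5! × 2! × 1!) = 166320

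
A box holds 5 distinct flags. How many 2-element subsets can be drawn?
C(5,2) = 5!/(2!×3!) = 10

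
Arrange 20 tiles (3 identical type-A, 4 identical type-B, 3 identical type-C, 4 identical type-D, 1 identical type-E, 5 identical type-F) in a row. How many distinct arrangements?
20! / (3! × 4! × 3! × 4! × 1! × 5!) = 977728752000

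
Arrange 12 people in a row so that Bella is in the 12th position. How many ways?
Fix one position: (12-1)! = 39916800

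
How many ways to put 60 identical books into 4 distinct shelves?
C(60+4-1, 4-1) = C(63, 3) = 39711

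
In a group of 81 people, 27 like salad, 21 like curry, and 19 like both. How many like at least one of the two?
|A∪B| = |A| + |B| - |A∩B| = 27 + 21 - 19 = 29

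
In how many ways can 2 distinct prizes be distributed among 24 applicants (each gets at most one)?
P(24,2) = 24!/(24-2)! = 552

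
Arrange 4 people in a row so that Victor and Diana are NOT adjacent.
Total - adjacent = 4! - (4-1)!×2 = 24 - 12 = 12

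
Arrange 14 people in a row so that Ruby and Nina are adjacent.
Treat as block: (14-1)! × 2! = 6227020800 × 2 = 12454041600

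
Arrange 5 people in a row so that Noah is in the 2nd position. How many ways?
Fix one position: (5-1)! = 24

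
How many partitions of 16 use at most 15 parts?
By conjugation, equals partitions of 16 into parts ≤ 15. Let r_j(i) = number of partitions of i into parts ≤ j, for i = 0..16. r_1(i) = 1 for all i; r_j(i) = r_{j-1}(i) + r_j(i-j). Rows j = 2..15: ≤2: 1 1 2 2 3 3 4 4 5 5 6 6 7 7 8 8 9; ≤3: 1 1 2 3 4 5 7 8 10 12 14 16 19 21 24 27 30; ≤4: 1 1 2 3 5 6 9 11 15 18 23 27 34 39 47 54 64; ≤5: 1 1 2 3 5 7 10 13 18 23 30 37 47 57 70 84 101; ≤6: 1 1 2 3 5 7 11 14 20 26 35 44 58 71 90 110 136; ≤7: 1 1 2 3 5 7 11 15 21 28 38 49 65 82 105 131 164; ≤8: 1 1 2 3 5 7 11 15 22 29 40 52 70 89 116 146 186; ≤9: 1 1 2 3 5 7 11 15 22 30 41 54 73 94 123 157 201; ≤10: 1 1 2 3 5 7 11 15 22 30 42 55 75 97 128 164 212; ≤11: 1 1 2 3 5 7 11 15 22 30 42 56 76 99 131 169 219; ≤12: 1 1 2 3 5 7 11 15 22 30 42 56 77 100 133 172 224; ≤13: 1 1 2 3 5 7 11 15 22 30 42 56 77 101 134 174 227; ≤14: 1 1 2 3 5 7 11 15 22 30 42 56 77 101 135 175 229; ≤15: 1 1 2 3 5 7 11 15 22 30 42 56 77 101 135 176 230. r_15(16) = 230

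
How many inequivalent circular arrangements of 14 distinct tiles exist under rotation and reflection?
(14-1)!/2 = 6227020800/2 = 3113510400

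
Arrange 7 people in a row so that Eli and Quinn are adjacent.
Treat as block: (7-1)! × 2! = 720 × 2 = 1440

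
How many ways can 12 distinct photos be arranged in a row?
12! = 479001600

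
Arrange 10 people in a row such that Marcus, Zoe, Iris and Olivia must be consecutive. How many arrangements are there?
Treat the 4 as one block: (10-4+1)! × 4! = 5040 × 24 = 120960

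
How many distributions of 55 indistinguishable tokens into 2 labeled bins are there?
C(55+2-1, 2-1) = C(56, 1) = 56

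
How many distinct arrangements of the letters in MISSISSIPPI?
11! / (1! × 4! × 4! × 2!) = 34650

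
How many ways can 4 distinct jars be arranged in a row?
4! = 24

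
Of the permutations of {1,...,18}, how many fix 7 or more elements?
Exactly j fixed points: C(18,j)·!(18-j); sum over j ≥ 7 (derangement numbers via !m = (m-1)·(!(m-1) + !(m-2)): !0..!11 = 1, 0, 1, 2, 9, 44, 265, 1854, 14833, 133496, 1334961, 14684570). Σ_{j=7}^{18} C(18,j)·!(18-j) = C(18,7)·!11 + C(18,8)·!10 + C(18,9)·!9 + C(18,10)·!8 + C(18,11)·!7 + C(18,12)·!6 + C(18,13)·!5 + C(18,14)·!4 + C(18,15)·!3 + C(18,16)·!2 + C(18,17)·!1 + C(18,18)·!0 = 31824·14684570 + 43758·1334961 + 48620·133496 + 43758·14833 + 31824·1854 + 18564·265 + 8568·44 + 3060·9 + 816·2 + 153·1 + 18·0 + 1·1 = 532940944526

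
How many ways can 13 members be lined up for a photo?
13! = 6227020800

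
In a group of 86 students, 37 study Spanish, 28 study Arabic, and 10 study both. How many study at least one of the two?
|A∪B| = |A| + |B| - |A∩B| = 37 + 28 - 10 = 55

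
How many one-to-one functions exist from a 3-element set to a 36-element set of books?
P(36,3) = 36!/(36-3)! = 42840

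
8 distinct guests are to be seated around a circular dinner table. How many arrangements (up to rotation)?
Circular: fix one position, arrange the rest. (8-1)! = 5040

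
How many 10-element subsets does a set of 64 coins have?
C(64,10) = 64!/(10!×54!) = 151473214816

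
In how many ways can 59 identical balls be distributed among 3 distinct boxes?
C(59+3-1, 3-1) = C(61, 2) = 1830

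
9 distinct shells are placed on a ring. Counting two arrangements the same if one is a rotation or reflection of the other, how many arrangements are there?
(9-1)!/2 = 40320/2 = 20160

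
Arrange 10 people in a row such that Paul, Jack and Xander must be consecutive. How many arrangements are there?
Treat the 3 as one block: (10-3+1)! × 3! = 40320 × 6 = 241920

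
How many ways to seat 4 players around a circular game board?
Circular: fix one position, arrange the rest. (4-1)! = 6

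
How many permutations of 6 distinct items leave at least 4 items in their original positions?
Exactly j fixed points: C(6,j)·!(6-j); sum over j ≥ 4 (derangement numbers via !m = (m-1)·(!(m-1) + !(m-2)): !0..!2 = 1, 0, 1). Σ_{j=4}^{6} C(6,j)·!(6-j) = C(6,4)·!2 + C(6,5)·!1 + C(6,6)·!0 = 15·1 + 6·0 + 1·1 = 16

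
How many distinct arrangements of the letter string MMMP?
4! / (3! × 1!) = 4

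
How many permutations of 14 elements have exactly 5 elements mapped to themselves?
Choose the 5 fixed points C(14,5) = 2002, derange the rest: !9 = Σ_{j=0}^{9} (-1)^j·9!/j! = 362880 - 362880 + 181440 - 60480 + 15120 - 3024 + 504 - 72 + 9 - 1 = 133496. Product = 2002 × 133496 = 267258992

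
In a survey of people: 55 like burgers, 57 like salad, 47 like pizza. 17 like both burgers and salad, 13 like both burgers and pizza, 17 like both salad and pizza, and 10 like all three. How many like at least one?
|A∪B∪C| = 55+57+47-17-13-17+10 = 122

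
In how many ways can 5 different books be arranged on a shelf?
5! = 120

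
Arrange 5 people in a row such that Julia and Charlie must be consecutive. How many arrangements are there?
Treat the 2 as one block: (5-2+1)! × 2! = 24 × 2 = 48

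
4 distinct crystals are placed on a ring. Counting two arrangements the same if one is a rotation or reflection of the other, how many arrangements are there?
(4-1)!/2 = 6/2 = 3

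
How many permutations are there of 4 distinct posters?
4! = 24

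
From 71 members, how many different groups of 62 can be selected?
C(71,62) = 71!/(62!×9!) = 74473879480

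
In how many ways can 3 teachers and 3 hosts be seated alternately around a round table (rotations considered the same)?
Fix one of the teachers: (3-1)! ways for the remaining teachers, × 3! ways for the hosts = 2 × 6 = 12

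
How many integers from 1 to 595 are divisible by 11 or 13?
⌊595/11⌋ + ⌊595/13⌋ - ⌊595/143⌋ = 54 + 45 - 4 = 95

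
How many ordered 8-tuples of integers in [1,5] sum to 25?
Coefficient of x^25 in (x + x² + ... + x^5)^8. By inclusion-exclusion on dice exceeding 5: Σ_j (-1)^j C(8,j)·C(25-1-5j, 7) = C(8,0)·C(24,7) - C(8,1)·C(19,7) + C(8,2)·C(14,7) - C(8,3)·C(9,7) = 1·346104 - 8·50388 + 28·3432 - 56·36 = 37080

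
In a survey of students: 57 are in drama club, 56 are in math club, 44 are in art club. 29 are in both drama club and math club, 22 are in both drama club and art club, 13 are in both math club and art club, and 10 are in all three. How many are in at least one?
|A∪B∪C| = 57+56+44-29-22-13+10 = 103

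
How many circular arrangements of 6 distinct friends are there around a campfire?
Circular: fix one position, arrange the rest. (6-1)! = 120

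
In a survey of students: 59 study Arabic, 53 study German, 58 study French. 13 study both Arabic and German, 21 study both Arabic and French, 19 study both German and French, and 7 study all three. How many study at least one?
|A∪B∪C| = 59+53+58-13-21-19+7 = 124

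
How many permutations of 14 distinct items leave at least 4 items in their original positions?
Exactly j fixed points: C(14,j)·!(14-j); sum over j ≥ 4 (derangement numbers via !m = (m-1)·(!(m-1) + !(m-2)): !0..!10 = 1, 0, 1, 2, 9, 44, 265, 1854, 14833, 133496, 1334961). Σ_{j=4}^{14} C(14,j)·!(14-j) = C(14,4)·!10 + C(14,5)·!9 + C(14,6)·!8 + C(14,7)·!7 + C(14,8)·!6 + C(14,9)·!5 + C(14,10)·!4 + C(14,11)·!3 + C(14,12)·!2 + C(14,13)·!1 + C(14,14)·!0 = 1001·1334961 + 2002·133496 + 3003·14833 + 3432·1854 + 3003·265 + 2002·44 + 1001·9 + 364·2 + 91·1 + 14·0 + 1·1 = 1655355092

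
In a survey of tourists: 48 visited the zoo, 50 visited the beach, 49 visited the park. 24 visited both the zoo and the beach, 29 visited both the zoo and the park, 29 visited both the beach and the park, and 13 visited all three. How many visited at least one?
|A∪B∪C| = 48+50+49-24-29-29+13 = 78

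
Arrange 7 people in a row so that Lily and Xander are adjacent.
Treat as block: (7-1)! × 2! = 720 × 2 = 1440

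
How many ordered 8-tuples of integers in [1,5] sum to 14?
Coefficient of x^14 in (x + x² + ... + x^5)^8. By inclusion-exclusion on dice exceeding 5: Σ_j (-1)^j C(8,j)·C(14-1-5j, 7) = C(8,0)·C(13,7) - C(8,1)·C(8,7) = 1·1716 - 8·8 = 1652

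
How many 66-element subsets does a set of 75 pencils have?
C(75,66) = 75!/(66!×9!) = 125595622175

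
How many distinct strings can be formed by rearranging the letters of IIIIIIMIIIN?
11! / (1! × 9! × 1!) = 110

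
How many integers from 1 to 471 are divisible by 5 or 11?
⌊471/5⌋ + ⌊471/11⌋ - ⌊471/55⌋ = 94 + 42 - 8 = 128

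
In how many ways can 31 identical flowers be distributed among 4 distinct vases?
C(31+4-1, 4-1) = C(34, 3) = 5984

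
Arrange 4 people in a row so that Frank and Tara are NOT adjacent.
Total - adjacent = 4! - (4-1)!×2 = 24 - 12 = 12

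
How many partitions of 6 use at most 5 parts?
By conjugation, equals partitions of 6 into parts ≤ 5. Let r_j(i) = number of partitions of i into parts ≤ j, for i = 0..6. r_1(i) = 1 for all i; r_j(i) = r_{j-1}(i) + r_j(i-j). Rows j = 2..5: ≤2: 1 1 2 2 3 3 4; ≤3: 1 1 2 3 4 5 7; ≤4: 1 1 2 3 5 6 9; ≤5: 1 1 2 3 5 7 10. r_5(6) = 10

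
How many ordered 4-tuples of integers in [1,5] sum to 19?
Coefficient of x^19 in (x + x² + ... + x^5)^4. By inclusion-exclusion on dice exceeding 5: Σ_j (-1)^j C(4,j)·C(19-1-5j, 3) = C(4,0)·C(18,3) - C(4,1)·C(13,3) + C(4,2)·C(8,3) - C(4,3)·C(3,3) = 1·816 - 4·286 + 6·56 - 4·1 = 4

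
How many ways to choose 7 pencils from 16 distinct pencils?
C(16,7) = 16!/(7!×9!) = 11440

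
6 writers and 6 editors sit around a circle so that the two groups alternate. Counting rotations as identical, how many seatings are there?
Fix one of the writers: (6-1)! ways for the remaining writers, × 6! ways for the editors = 120 × 720 = 86400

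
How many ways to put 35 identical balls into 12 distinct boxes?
C(35+12-1, 12-1) = C(46, 11) = 13340783196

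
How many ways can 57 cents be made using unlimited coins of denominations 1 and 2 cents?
Coefficient of x^57 in 1/(1-x^1) · 1/(1-x^2). Use j coins of 2 for j = 0..⌊57/2⌋ = 28, the rest in 1s: 28 + 1 = 29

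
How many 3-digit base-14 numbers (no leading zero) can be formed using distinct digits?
First digit: 13 choices (nonzero). Then descending: 13 × 13 × 12 = 2028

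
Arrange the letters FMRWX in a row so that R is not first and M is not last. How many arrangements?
By inclusion-exclusion: 5! - 2×(5-1)! + (5-2)! = 120 - 48 + 6 = 78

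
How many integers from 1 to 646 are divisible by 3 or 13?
⌊646/3⌋ + ⌊646/13⌋ - ⌊646/39⌋ = 215 + 49 - 16 = 248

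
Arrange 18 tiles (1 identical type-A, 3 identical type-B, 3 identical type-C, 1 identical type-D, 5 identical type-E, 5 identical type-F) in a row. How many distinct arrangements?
18! / (1! × 3! × 3! × 1! × 5! × 5!) = 12350257920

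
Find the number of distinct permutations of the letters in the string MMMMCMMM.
8! / (7! × 1!) = 8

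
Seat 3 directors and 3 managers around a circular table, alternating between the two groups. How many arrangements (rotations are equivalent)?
Fix one of the directors: (3-1)! ways for the remaining directors, × 3! ways for the managers = 2 × 6 = 12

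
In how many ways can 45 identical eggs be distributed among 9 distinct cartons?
C(45+9-1, 9-1) = C(53, 8) = 886322710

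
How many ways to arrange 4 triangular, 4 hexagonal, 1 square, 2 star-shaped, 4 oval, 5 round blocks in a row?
20! / (4! × 4! × 1! × 2! × 4! × 5!) = 733296564000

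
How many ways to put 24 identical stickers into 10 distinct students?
C(24+10-1, 10-1) = C(33, 9) = 38567100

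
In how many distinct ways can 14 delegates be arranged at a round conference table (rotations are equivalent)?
Circular: fix one position, arrange the rest. (14-1)! = 6227020800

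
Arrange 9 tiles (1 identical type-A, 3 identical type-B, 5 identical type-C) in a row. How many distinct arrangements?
9! / (1! × 3! × 5!) = 504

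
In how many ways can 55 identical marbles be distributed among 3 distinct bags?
C(55+3-1, 3-1) = C(57, 2) = 1596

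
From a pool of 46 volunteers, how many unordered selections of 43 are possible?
C(46,43) = 46!/(43!×3!) = 15180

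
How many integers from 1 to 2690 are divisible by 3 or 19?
⌊2690/3⌋ + ⌊2690/19⌋ - ⌊2690/57⌋ = 896 + 141 - 47 = 990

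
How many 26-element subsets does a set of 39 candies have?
C(39,26) = 39!/(26!×13!) = 8122425444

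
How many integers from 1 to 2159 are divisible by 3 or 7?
⌊2159/3⌋ + ⌊2159/7⌋ - ⌊2159/21⌋ = 719 + 308 - 102 = 925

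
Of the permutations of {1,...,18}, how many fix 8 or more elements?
Exactly j fixed points: C(18,j)·!(18-j); sum over j ≥ 8 (derangement numbers via !m = (m-1)·(!(m-1) + !(m-2)): !0..!10 = 1, 0, 1, 2, 9, 44, 265, 1854, 14833, 133496, 1334961). Σ_{j=8}^{18} C(18,j)·!(18-j) = C(18,8)·!10 + C(18,9)·!9 + C(18,10)·!8 + C(18,11)·!7 + C(18,12)·!6 + C(18,13)·!5 + C(18,14)·!4 + C(18,15)·!3 + C(18,16)·!2 + C(18,17)·!1 + C(18,18)·!0 = 43758·1334961 + 48620·133496 + 43758·14833 + 31824·1854 + 18564·265 + 8568·44 + 3060·9 + 816·2 + 153·1 + 18·0 + 1·1 = 65619188846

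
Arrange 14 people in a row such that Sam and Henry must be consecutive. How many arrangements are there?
Treat the 2 as one block: (14-2+1)! × 2! = 6227020800 × 2 = 12454041600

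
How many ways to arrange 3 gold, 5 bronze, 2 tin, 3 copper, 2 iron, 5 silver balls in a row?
20! / (3! × 5! × 2! × 3! × 2! × 5!) = 1173274502400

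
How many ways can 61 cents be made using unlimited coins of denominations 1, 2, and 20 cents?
Coefficient of x^61 in 1/(1-x^1) · 1/(1-x^2) · 1/(1-x^20). Case on j = number of 20-cent coins (j = 0..3); remainder r = 61 - 20j is made from {1,2} in ⌊r/2⌋+1 ways. r = 61, 41, 21, 1 → 31 + 21 + 11 + 1 = 64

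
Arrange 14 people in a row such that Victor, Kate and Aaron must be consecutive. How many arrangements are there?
Treat the 3 as one block: (14-3+1)! × 3! = 479001600 × 6 = 2874009600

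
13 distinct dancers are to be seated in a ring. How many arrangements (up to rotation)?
Circular: fix one position, arrange the rest. (13-1)! = 479001600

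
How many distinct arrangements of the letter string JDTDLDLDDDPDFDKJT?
17! / (2! × 1! × 1! × 2! × 8! × 1! × 2!) = 1102701600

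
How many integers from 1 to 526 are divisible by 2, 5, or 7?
⌊526/2⌋+⌊526/5⌋+⌊526/7⌋ - ⌊526/10⌋-⌊526/14⌋-⌊526/35⌋ + ⌊526/70⌋ = 263+105+75 - 52-37-15 + 7 = 346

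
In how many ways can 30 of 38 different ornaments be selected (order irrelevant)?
C(38,30) = 38!/(30!×8!) = 48903492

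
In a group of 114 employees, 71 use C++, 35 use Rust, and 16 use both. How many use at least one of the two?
|A∪B| = |A| + |B| - |A∩B| = 71 + 35 - 16 = 90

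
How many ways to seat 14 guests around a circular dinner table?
Circular: fix one position, arrange the rest. (14-1)! = 6227020800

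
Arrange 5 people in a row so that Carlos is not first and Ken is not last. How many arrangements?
By inclusion-exclusion: 5! - 2×(5-1)! + (5-2)! = 120 - 48 + 6 = 78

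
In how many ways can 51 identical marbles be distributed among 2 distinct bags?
C(51+2-1, 2-1) = C(52, 1) = 52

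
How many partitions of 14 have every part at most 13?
Let r_j(i) = number of partitions of i into parts ≤ j, for i = 0..14. r_1(i) = 1 for all i; r_j(i) = r_{j-1}(i) + r_j(i-j). Rows j = 2..13: ≤2: 1 1 2 2 3 3 4 4 5 5 6 6 7 7 8; ≤3: 1 1 2 3 4 5 7 8 10 12 14 16 19 21 24; ≤4: 1 1 2 3 5 6 9 11 15 18 23 27 34 39 47; ≤5: 1 1 2 3 5 7 10 13 18 23 30 37 47 57 70; ≤6: 1 1 2 3 5 7 11 14 20 26 35 44 58 71 90; ≤7: 1 1 2 3 5 7 11 15 21 28 38 49 65 82 105; ≤8: 1 1 2 3 5 7 11 15 22 29 40 52 70 89 116; ≤9: 1 1 2 3 5 7 11 15 22 30 41 54 73 94 123; ≤10: 1 1 2 3 5 7 11 15 22 30 42 55 75 97 128; ≤11: 1 1 2 3 5 7 11 15 22 30 42 56 76 99 131; ≤12: 1 1 2 3 5 7 11 15 22 30 42 56 77 100 133; ≤13: 1 1 2 3 5 7 11 15 22 30 42 56 77 101 134. r_13(14) = 134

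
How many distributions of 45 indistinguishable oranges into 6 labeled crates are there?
C(45+6-1, 6-1) = C(50, 5) = 2118760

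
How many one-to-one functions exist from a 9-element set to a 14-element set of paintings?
P(14,9) = 14!/(14-9)! = 726485760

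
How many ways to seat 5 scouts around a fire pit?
Circular: fix one position, arrange the rest. (5-1)! = 24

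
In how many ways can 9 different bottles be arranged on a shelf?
9! = 362880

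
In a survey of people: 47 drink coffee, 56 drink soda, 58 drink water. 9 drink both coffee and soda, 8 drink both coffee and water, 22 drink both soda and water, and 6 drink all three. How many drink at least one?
|A∪B∪C| = 47+56+58-9-8-22+6 = 128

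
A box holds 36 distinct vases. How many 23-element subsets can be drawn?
C(36,23) = 36!/(23!×13!) = 2310789600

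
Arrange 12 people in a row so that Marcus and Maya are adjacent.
Treat as block: (12-1)! × 2! = 39916800 × 2 = 79833600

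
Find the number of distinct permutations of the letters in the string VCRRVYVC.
8! / (2! × 2! × 3! × 1!) = 1680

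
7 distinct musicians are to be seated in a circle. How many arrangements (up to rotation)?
Circular: fix one position, arrange the rest. (7-1)! = 720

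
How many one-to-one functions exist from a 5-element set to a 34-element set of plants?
P(34,5) = 34!/(34-5)! = 33390720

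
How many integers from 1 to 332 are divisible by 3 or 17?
⌊332/3⌋ + ⌊332/17⌋ - ⌊332/51⌋ = 110 + 19 - 6 = 123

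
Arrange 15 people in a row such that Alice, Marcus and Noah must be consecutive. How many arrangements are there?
Treat the 3 as one block: (15-3+1)! × 3! = 6227020800 × 6 = 37362124800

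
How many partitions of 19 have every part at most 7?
Let r_j(i) = number of partitions of i into parts ≤ j, for i = 0..19. r_1(i) = 1 for all i; r_j(i) = r_{j-1}(i) + r_j(i-j). Rows j = 2..7: ≤2: 1 1 2 2 3 3 4 4 5 5 6 6 7 7 8 8 9 9 10 10; ≤3: 1 1 2 3 4 5 7 8 10 12 14 16 19 21 24 27 30 33 37 40; ≤4: 1 1 2 3 5 6 9 11 15 18 23 27 34 39 47 54 64 72 84 94; ≤5: 1 1 2 3 5 7 10 13 18 23 30 37 47 57 70 84 101 119 141 164; ≤6: 1 1 2 3 5 7 11 14 20 26 35 44 58 71 90 110 136 163 199 235; ≤7: 1 1 2 3 5 7 11 15 21 28 38 49 65 82 105 131 164 201 248 300. r_7(19) = 300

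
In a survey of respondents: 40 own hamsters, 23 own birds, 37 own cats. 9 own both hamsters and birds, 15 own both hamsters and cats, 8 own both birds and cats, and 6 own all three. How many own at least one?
|A∪B∪C| = 40+23+37-9-15-8+6 = 74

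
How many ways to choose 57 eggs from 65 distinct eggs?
C(65,57) = 65!/(57!×8!) = 5047381560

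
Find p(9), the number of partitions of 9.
Pentagonal recurrence p(n) = p(n-1) + p(n-2) - p(n-5) - p(n-7) + p(n-12) + p(n-15) - ... gives p(0..8) = 1, 1, 2, 3, 5, 7, 11, 15, 22. p(9) = p(8) + p(7) - p(4) - p(2) = 22 + 15 - 5 - 2 = 30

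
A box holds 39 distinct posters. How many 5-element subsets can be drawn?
C(39,5) = 39!/(5!×34!) = 575757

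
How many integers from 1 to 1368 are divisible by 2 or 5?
⌊1368/2⌋ + ⌊1368/5⌋ - ⌊1368/10⌋ = 684 + 273 - 136 = 821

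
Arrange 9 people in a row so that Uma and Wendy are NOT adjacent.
Total - adjacent = 9! - (9-1)!×2 = 362880 - 80640 = 282240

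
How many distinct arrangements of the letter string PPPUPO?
6! / (1! × 4! × 1!) = 30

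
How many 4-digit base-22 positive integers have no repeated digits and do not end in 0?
Last digit: 21 nonzero choices. First digit: 20 (nonzero, ≠last). Middle 2: P(20,2) = 380. Total = 159600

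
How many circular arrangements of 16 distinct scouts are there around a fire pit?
Circular: fix one position, arrange the rest. (16-1)! = 1307674368000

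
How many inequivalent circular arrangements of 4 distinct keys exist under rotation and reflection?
(4-1)!/2 = 6/2 = 3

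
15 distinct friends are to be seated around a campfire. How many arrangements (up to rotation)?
Circular: fix one position, arrange the rest. (15-1)! = 87178291200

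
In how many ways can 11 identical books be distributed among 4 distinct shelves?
C(11+4-1, 4-1) = C(14, 3) = 364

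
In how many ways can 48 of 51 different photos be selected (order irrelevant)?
C(51,48) = 51!/(48!×3!) = 20825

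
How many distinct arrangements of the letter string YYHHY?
5! / (3! × 2!) = 10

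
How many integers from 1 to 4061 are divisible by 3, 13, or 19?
⌊4061/3⌋+⌊4061/13⌋+⌊4061/19⌋ - ⌊4061/39⌋-⌊4061/57⌋-⌊4061/247⌋ + ⌊4061/741⌋ = 1353+312+213 - 104-71-16 + 5 = 1692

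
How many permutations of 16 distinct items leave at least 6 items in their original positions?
Exactly j fixed points: C(16,j)·!(16-j); sum over j ≥ 6 (derangement numbers via !m = (m-1)·(!(m-1) + !(m-2)): !0..!10 = 1, 0, 1, 2, 9, 44, 265, 1854, 14833, 133496, 1334961). Σ_{j=6}^{16} C(16,j)·!(16-j) = C(16,6)·!10 + C(16,7)·!9 + C(16,8)·!8 + C(16,9)·!7 + C(16,10)·!6 + C(16,11)·!5 + C(16,12)·!4 + C(16,13)·!3 + C(16,14)·!2 + C(16,15)·!1 + C(16,16)·!0 = 8008·1334961 + 11440·133496 + 12870·14833 + 11440·1854 + 8008·265 + 4368·44 + 1820·9 + 560·2 + 120·1 + 16·0 + 1·1 = 12432004331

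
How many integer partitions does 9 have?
Pentagonal recurrence p(n) = p(n-1) + p(n-2) - p(n-5) - p(n-7) + p(n-12) + p(n-15) - ... gives p(0..8) = 1, 1, 2, 3, 5, 7, 11, 15, 22. p(9) = p(8) + p(7) - p(4) - p(2) = 22 + 15 - 5 - 2 = 30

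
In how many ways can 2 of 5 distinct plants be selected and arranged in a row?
P(5,2) = 5!/(5-2)! = 20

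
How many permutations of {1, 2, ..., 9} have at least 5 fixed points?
Exactly j fixed points: C(9,j)·!(9-j); sum over j ≥ 5 (derangement numbers via !m = (m-1)·(!(m-1) + !(m-2)): !0..!4 = 1, 0, 1, 2, 9). Σ_{j=5}^{9} C(9,j)·!(9-j) = C(9,5)·!4 + C(9,6)·!3 + C(9,7)·!2 + C(9,8)·!1 + C(9,9)·!0 = 126·9 + 84·2 + 36·1 + 9·0 + 1·1 = 1339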